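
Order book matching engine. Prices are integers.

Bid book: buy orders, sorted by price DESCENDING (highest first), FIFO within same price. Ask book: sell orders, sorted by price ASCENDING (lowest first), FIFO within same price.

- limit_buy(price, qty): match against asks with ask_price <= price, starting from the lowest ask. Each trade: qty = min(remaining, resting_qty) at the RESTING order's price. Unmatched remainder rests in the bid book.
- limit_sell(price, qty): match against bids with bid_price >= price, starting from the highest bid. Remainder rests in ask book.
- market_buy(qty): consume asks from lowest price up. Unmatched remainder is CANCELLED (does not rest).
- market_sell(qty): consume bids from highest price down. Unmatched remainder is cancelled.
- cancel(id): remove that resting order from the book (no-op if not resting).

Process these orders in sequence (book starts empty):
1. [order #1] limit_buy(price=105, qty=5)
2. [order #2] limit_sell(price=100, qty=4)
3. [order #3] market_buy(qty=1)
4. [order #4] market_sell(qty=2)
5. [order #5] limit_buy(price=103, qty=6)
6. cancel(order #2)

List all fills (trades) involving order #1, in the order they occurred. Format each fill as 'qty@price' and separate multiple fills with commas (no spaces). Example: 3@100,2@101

After op 1 [order #1] limit_buy(price=105, qty=5): fills=none; bids=[#1:5@105] asks=[-]
After op 2 [order #2] limit_sell(price=100, qty=4): fills=#1x#2:4@105; bids=[#1:1@105] asks=[-]
After op 3 [order #3] market_buy(qty=1): fills=none; bids=[#1:1@105] asks=[-]
After op 4 [order #4] market_sell(qty=2): fills=#1x#4:1@105; bids=[-] asks=[-]
After op 5 [order #5] limit_buy(price=103, qty=6): fills=none; bids=[#5:6@103] asks=[-]
After op 6 cancel(order #2): fills=none; bids=[#5:6@103] asks=[-]

Answer: 4@105,1@105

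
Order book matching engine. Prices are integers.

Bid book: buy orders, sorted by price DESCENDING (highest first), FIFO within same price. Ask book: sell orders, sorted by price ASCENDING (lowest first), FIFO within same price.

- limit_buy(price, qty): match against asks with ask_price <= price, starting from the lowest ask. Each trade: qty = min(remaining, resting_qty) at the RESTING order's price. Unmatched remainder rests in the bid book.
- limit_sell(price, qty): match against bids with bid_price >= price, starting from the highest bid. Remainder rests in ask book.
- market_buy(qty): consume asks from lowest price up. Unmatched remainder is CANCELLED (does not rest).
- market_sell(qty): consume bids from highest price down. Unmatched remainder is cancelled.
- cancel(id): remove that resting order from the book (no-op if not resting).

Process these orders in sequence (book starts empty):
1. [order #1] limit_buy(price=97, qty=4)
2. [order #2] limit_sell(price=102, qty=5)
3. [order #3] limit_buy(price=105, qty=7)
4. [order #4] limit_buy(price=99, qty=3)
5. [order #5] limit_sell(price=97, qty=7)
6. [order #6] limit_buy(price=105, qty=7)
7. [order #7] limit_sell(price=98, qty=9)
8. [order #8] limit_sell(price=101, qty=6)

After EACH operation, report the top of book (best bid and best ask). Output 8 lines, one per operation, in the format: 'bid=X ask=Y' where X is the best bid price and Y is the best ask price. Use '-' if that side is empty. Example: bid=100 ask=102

Answer: bid=97 ask=-
bid=97 ask=102
bid=105 ask=-
bid=105 ask=-
bid=97 ask=-
bid=105 ask=-
bid=97 ask=98
bid=97 ask=98

Derivation:
After op 1 [order #1] limit_buy(price=97, qty=4): fills=none; bids=[#1:4@97] asks=[-]
After op 2 [order #2] limit_sell(price=102, qty=5): fills=none; bids=[#1:4@97] asks=[#2:5@102]
After op 3 [order #3] limit_buy(price=105, qty=7): fills=#3x#2:5@102; bids=[#3:2@105 #1:4@97] asks=[-]
After op 4 [order #4] limit_buy(price=99, qty=3): fills=none; bids=[#3:2@105 #4:3@99 #1:4@97] asks=[-]
After op 5 [order #5] limit_sell(price=97, qty=7): fills=#3x#5:2@105 #4x#5:3@99 #1x#5:2@97; bids=[#1:2@97] asks=[-]
After op 6 [order #6] limit_buy(price=105, qty=7): fills=none; bids=[#6:7@105 #1:2@97] asks=[-]
After op 7 [order #7] limit_sell(price=98, qty=9): fills=#6x#7:7@105; bids=[#1:2@97] asks=[#7:2@98]
After op 8 [order #8] limit_sell(price=101, qty=6): fills=none; bids=[#1:2@97] asks=[#7:2@98 #8:6@101]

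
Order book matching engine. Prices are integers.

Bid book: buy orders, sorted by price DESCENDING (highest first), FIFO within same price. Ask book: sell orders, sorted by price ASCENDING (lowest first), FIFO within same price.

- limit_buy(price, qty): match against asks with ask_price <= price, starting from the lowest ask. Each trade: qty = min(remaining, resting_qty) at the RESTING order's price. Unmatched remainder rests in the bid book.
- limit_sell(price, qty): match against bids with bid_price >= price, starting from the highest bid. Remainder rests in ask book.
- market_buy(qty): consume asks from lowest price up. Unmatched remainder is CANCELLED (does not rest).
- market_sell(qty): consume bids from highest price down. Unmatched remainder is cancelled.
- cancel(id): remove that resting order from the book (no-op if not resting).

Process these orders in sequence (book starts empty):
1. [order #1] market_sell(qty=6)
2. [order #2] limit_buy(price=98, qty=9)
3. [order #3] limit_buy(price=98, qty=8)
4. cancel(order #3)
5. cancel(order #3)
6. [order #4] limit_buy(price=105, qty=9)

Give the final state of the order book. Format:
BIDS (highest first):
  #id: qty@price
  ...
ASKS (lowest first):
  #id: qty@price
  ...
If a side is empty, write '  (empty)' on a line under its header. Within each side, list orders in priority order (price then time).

Answer: BIDS (highest first):
  #4: 9@105
  #2: 9@98
ASKS (lowest first):
  (empty)

Derivation:
After op 1 [order #1] market_sell(qty=6): fills=none; bids=[-] asks=[-]
After op 2 [order #2] limit_buy(price=98, qty=9): fills=none; bids=[#2:9@98] asks=[-]
After op 3 [order #3] limit_buy(price=98, qty=8): fills=none; bids=[#2:9@98 #3:8@98] asks=[-]
After op 4 cancel(order #3): fills=none; bids=[#2:9@98] asks=[-]
After op 5 cancel(order #3): fills=none; bids=[#2:9@98] asks=[-]
After op 6 [order #4] limit_buy(price=105, qty=9): fills=none; bids=[#4:9@105 #2:9@98] asks=[-]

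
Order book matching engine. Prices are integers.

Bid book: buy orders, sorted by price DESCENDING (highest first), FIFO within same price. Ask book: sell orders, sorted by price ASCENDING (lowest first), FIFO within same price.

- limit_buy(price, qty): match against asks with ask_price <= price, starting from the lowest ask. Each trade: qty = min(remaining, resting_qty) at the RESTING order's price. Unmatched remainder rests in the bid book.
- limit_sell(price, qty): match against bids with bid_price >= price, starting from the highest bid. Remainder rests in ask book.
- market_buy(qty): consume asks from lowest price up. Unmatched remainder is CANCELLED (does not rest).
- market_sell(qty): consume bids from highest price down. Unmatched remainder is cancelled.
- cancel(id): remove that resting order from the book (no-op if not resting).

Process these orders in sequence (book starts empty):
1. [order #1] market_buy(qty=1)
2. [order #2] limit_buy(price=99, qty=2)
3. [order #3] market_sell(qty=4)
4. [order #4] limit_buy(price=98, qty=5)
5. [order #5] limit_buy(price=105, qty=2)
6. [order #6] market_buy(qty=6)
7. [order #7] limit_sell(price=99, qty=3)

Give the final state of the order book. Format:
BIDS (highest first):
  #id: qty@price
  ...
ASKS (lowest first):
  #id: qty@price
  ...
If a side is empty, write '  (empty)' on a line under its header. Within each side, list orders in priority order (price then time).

After op 1 [order #1] market_buy(qty=1): fills=none; bids=[-] asks=[-]
After op 2 [order #2] limit_buy(price=99, qty=2): fills=none; bids=[#2:2@99] asks=[-]
After op 3 [order #3] market_sell(qty=4): fills=#2x#3:2@99; bids=[-] asks=[-]
After op 4 [order #4] limit_buy(price=98, qty=5): fills=none; bids=[#4:5@98] asks=[-]
After op 5 [order #5] limit_buy(price=105, qty=2): fills=none; bids=[#5:2@105 #4:5@98] asks=[-]
After op 6 [order #6] market_buy(qty=6): fills=none; bids=[#5:2@105 #4:5@98] asks=[-]
After op 7 [order #7] limit_sell(price=99, qty=3): fills=#5x#7:2@105; bids=[#4:5@98] asks=[#7:1@99]

Answer: BIDS (highest first):
  #4: 5@98
ASKS (lowest first):
  #7: 1@99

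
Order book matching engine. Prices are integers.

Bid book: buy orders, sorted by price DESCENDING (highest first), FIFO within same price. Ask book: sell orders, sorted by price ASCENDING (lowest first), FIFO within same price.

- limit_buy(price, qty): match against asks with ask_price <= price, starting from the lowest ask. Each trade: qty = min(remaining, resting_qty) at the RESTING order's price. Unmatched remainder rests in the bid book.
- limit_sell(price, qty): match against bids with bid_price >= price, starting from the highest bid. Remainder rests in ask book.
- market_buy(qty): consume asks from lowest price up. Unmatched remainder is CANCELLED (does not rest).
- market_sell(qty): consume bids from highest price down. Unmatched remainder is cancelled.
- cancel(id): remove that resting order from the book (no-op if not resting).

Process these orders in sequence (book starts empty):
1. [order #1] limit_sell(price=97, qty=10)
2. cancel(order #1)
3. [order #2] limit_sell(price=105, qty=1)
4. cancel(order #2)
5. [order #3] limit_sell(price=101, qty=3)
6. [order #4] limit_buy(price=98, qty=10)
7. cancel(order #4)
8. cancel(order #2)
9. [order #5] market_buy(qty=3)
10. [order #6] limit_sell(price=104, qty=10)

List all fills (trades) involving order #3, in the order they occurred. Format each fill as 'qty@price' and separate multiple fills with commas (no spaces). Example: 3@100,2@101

Answer: 3@101

Derivation:
After op 1 [order #1] limit_sell(price=97, qty=10): fills=none; bids=[-] asks=[#1:10@97]
After op 2 cancel(order #1): fills=none; bids=[-] asks=[-]
After op 3 [order #2] limit_sell(price=105, qty=1): fills=none; bids=[-] asks=[#2:1@105]
After op 4 cancel(order #2): fills=none; bids=[-] asks=[-]
After op 5 [order #3] limit_sell(price=101, qty=3): fills=none; bids=[-] asks=[#3:3@101]
After op 6 [order #4] limit_buy(price=98, qty=10): fills=none; bids=[#4:10@98] asks=[#3:3@101]
After op 7 cancel(order #4): fills=none; bids=[-] asks=[#3:3@101]
After op 8 cancel(order #2): fills=none; bids=[-] asks=[#3:3@101]
After op 9 [order #5] market_buy(qty=3): fills=#5x#3:3@101; bids=[-] asks=[-]
After op 10 [order #6] limit_sell(price=104, qty=10): fills=none; bids=[-] asks=[#6:10@104]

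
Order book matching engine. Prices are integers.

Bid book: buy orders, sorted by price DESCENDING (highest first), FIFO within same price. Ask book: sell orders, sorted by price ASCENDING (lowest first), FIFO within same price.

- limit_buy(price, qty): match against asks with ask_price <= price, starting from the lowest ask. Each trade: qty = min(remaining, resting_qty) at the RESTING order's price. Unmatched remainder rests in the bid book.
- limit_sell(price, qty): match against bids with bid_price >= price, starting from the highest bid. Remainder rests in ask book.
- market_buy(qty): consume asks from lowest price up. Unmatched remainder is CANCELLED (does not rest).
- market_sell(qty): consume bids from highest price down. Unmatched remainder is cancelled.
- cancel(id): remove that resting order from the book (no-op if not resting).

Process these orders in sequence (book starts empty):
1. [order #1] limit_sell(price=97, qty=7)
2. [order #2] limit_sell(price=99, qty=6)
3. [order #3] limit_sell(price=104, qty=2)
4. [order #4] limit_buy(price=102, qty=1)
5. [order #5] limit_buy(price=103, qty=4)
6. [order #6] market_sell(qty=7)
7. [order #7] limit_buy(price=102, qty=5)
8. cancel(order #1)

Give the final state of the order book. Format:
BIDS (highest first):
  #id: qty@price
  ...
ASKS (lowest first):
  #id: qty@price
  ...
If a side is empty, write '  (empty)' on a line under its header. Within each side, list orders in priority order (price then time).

After op 1 [order #1] limit_sell(price=97, qty=7): fills=none; bids=[-] asks=[#1:7@97]
After op 2 [order #2] limit_sell(price=99, qty=6): fills=none; bids=[-] asks=[#1:7@97 #2:6@99]
After op 3 [order #3] limit_sell(price=104, qty=2): fills=none; bids=[-] asks=[#1:7@97 #2:6@99 #3:2@104]
After op 4 [order #4] limit_buy(price=102, qty=1): fills=#4x#1:1@97; bids=[-] asks=[#1:6@97 #2:6@99 #3:2@104]
After op 5 [order #5] limit_buy(price=103, qty=4): fills=#5x#1:4@97; bids=[-] asks=[#1:2@97 #2:6@99 #3:2@104]
After op 6 [order #6] market_sell(qty=7): fills=none; bids=[-] asks=[#1:2@97 #2:6@99 #3:2@104]
After op 7 [order #7] limit_buy(price=102, qty=5): fills=#7x#1:2@97 #7x#2:3@99; bids=[-] asks=[#2:3@99 #3:2@104]
After op 8 cancel(order #1): fills=none; bids=[-] asks=[#2:3@99 #3:2@104]

Answer: BIDS (highest first):
  (empty)
ASKS (lowest first):
  #2: 3@99
  #3: 2@104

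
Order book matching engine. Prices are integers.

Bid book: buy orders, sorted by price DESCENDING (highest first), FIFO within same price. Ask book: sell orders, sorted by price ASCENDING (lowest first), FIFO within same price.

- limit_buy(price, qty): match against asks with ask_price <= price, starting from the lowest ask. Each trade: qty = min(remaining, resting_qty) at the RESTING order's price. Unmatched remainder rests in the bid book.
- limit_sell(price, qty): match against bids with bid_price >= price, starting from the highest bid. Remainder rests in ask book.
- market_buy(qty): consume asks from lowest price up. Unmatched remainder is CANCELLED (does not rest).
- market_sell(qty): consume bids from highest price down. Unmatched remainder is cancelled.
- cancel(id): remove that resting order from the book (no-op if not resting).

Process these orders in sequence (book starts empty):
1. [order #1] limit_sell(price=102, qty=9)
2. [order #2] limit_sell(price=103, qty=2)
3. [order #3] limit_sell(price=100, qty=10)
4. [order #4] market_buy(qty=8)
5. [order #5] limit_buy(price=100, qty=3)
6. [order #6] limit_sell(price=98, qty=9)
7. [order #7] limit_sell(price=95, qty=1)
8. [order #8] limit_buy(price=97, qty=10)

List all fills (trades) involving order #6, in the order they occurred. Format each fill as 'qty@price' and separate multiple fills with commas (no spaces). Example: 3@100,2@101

After op 1 [order #1] limit_sell(price=102, qty=9): fills=none; bids=[-] asks=[#1:9@102]
After op 2 [order #2] limit_sell(price=103, qty=2): fills=none; bids=[-] asks=[#1:9@102 #2:2@103]
After op 3 [order #3] limit_sell(price=100, qty=10): fills=none; bids=[-] asks=[#3:10@100 #1:9@102 #2:2@103]
After op 4 [order #4] market_buy(qty=8): fills=#4x#3:8@100; bids=[-] asks=[#3:2@100 #1:9@102 #2:2@103]
After op 5 [order #5] limit_buy(price=100, qty=3): fills=#5x#3:2@100; bids=[#5:1@100] asks=[#1:9@102 #2:2@103]
After op 6 [order #6] limit_sell(price=98, qty=9): fills=#5x#6:1@100; bids=[-] asks=[#6:8@98 #1:9@102 #2:2@103]
After op 7 [order #7] limit_sell(price=95, qty=1): fills=none; bids=[-] asks=[#7:1@95 #6:8@98 #1:9@102 #2:2@103]
After op 8 [order #8] limit_buy(price=97, qty=10): fills=#8x#7:1@95; bids=[#8:9@97] asks=[#6:8@98 #1:9@102 #2:2@103]

Answer: 1@100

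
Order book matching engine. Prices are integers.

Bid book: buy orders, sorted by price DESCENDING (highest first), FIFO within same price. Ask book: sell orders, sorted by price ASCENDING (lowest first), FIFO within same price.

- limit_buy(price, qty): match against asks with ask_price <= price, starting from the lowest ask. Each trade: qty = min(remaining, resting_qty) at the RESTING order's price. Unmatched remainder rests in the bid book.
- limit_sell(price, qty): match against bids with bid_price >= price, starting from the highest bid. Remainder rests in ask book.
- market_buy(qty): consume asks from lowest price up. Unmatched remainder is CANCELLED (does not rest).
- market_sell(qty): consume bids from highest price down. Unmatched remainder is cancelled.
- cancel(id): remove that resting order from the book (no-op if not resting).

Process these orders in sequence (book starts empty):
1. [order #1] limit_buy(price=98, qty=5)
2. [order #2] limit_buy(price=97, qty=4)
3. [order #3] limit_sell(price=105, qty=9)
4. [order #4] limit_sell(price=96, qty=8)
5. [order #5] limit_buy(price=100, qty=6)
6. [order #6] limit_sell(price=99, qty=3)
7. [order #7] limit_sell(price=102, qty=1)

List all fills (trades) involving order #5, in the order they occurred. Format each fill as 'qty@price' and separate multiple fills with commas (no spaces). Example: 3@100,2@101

Answer: 3@100

Derivation:
After op 1 [order #1] limit_buy(price=98, qty=5): fills=none; bids=[#1:5@98] asks=[-]
After op 2 [order #2] limit_buy(price=97, qty=4): fills=none; bids=[#1:5@98 #2:4@97] asks=[-]
After op 3 [order #3] limit_sell(price=105, qty=9): fills=none; bids=[#1:5@98 #2:4@97] asks=[#3:9@105]
After op 4 [order #4] limit_sell(price=96, qty=8): fills=#1x#4:5@98 #2x#4:3@97; bids=[#2:1@97] asks=[#3:9@105]
After op 5 [order #5] limit_buy(price=100, qty=6): fills=none; bids=[#5:6@100 #2:1@97] asks=[#3:9@105]
After op 6 [order #6] limit_sell(price=99, qty=3): fills=#5x#6:3@100; bids=[#5:3@100 #2:1@97] asks=[#3:9@105]
After op 7 [order #7] limit_sell(price=102, qty=1): fills=none; bids=[#5:3@100 #2:1@97] asks=[#7:1@102 #3:9@105]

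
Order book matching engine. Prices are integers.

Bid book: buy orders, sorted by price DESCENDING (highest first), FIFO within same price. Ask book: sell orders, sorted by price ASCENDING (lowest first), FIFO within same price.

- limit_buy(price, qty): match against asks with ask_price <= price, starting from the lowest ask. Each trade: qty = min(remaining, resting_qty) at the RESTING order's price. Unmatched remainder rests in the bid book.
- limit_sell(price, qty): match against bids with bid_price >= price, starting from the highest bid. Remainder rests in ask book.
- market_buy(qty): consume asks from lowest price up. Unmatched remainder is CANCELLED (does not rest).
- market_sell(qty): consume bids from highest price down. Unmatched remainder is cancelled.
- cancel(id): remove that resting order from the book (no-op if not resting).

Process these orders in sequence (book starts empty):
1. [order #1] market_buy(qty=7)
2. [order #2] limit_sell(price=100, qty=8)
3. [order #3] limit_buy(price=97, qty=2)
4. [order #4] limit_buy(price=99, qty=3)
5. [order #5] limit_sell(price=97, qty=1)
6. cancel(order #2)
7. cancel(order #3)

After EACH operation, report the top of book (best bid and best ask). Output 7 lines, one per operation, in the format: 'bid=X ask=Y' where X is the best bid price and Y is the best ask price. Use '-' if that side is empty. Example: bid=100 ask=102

Answer: bid=- ask=-
bid=- ask=100
bid=97 ask=100
bid=99 ask=100
bid=99 ask=100
bid=99 ask=-
bid=99 ask=-

Derivation:
After op 1 [order #1] market_buy(qty=7): fills=none; bids=[-] asks=[-]
After op 2 [order #2] limit_sell(price=100, qty=8): fills=none; bids=[-] asks=[#2:8@100]
After op 3 [order #3] limit_buy(price=97, qty=2): fills=none; bids=[#3:2@97] asks=[#2:8@100]
After op 4 [order #4] limit_buy(price=99, qty=3): fills=none; bids=[#4:3@99 #3:2@97] asks=[#2:8@100]
After op 5 [order #5] limit_sell(price=97, qty=1): fills=#4x#5:1@99; bids=[#4:2@99 #3:2@97] asks=[#2:8@100]
After op 6 cancel(order #2): fills=none; bids=[#4:2@99 #3:2@97] asks=[-]
After op 7 cancel(order #3): fills=none; bids=[#4:2@99] asks=[-]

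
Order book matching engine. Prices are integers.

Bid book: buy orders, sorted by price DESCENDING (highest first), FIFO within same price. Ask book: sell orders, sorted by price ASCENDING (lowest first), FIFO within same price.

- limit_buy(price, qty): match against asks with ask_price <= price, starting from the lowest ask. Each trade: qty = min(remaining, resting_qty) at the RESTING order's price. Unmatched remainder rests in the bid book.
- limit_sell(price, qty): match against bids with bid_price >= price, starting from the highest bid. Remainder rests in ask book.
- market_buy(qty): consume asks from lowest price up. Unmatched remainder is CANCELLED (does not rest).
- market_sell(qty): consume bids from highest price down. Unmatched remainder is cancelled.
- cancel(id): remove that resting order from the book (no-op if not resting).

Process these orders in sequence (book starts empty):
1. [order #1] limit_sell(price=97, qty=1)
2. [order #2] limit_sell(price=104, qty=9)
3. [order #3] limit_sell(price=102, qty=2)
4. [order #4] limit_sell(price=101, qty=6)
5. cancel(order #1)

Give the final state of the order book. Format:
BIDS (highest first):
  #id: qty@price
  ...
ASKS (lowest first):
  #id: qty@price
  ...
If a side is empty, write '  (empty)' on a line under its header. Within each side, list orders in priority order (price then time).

Answer: BIDS (highest first):
  (empty)
ASKS (lowest first):
  #4: 6@101
  #3: 2@102
  #2: 9@104

Derivation:
After op 1 [order #1] limit_sell(price=97, qty=1): fills=none; bids=[-] asks=[#1:1@97]
After op 2 [order #2] limit_sell(price=104, qty=9): fills=none; bids=[-] asks=[#1:1@97 #2:9@104]
After op 3 [order #3] limit_sell(price=102, qty=2): fills=none; bids=[-] asks=[#1:1@97 #3:2@102 #2:9@104]
After op 4 [order #4] limit_sell(price=101, qty=6): fills=none; bids=[-] asks=[#1:1@97 #4:6@101 #3:2@102 #2:9@104]
After op 5 cancel(order #1): fills=none; bids=[-] asks=[#4:6@101 #3:2@102 #2:9@104]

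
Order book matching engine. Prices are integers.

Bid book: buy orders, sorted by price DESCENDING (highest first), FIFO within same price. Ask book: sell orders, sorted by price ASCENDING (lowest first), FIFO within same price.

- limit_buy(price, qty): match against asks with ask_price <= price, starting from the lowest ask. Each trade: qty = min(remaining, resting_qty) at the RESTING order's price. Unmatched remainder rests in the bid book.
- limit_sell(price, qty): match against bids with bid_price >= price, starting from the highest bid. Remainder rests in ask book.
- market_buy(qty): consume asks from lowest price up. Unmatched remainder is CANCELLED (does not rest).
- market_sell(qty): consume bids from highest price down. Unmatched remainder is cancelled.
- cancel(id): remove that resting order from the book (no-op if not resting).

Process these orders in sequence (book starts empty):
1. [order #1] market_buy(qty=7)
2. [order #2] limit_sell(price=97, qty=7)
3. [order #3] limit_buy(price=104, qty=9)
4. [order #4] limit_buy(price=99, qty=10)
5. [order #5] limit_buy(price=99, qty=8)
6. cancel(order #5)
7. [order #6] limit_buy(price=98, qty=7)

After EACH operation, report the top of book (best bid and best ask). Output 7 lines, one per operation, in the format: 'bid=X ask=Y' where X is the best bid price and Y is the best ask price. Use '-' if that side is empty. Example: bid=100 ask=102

After op 1 [order #1] market_buy(qty=7): fills=none; bids=[-] asks=[-]
After op 2 [order #2] limit_sell(price=97, qty=7): fills=none; bids=[-] asks=[#2:7@97]
After op 3 [order #3] limit_buy(price=104, qty=9): fills=#3x#2:7@97; bids=[#3:2@104] asks=[-]
After op 4 [order #4] limit_buy(price=99, qty=10): fills=none; bids=[#3:2@104 #4:10@99] asks=[-]
After op 5 [order #5] limit_buy(price=99, qty=8): fills=none; bids=[#3:2@104 #4:10@99 #5:8@99] asks=[-]
After op 6 cancel(order #5): fills=none; bids=[#3:2@104 #4:10@99] asks=[-]
After op 7 [order #6] limit_buy(price=98, qty=7): fills=none; bids=[#3:2@104 #4:10@99 #6:7@98] asks=[-]

Answer: bid=- ask=-
bid=- ask=97
bid=104 ask=-
bid=104 ask=-
bid=104 ask=-
bid=104 ask=-
bid=104 ask=-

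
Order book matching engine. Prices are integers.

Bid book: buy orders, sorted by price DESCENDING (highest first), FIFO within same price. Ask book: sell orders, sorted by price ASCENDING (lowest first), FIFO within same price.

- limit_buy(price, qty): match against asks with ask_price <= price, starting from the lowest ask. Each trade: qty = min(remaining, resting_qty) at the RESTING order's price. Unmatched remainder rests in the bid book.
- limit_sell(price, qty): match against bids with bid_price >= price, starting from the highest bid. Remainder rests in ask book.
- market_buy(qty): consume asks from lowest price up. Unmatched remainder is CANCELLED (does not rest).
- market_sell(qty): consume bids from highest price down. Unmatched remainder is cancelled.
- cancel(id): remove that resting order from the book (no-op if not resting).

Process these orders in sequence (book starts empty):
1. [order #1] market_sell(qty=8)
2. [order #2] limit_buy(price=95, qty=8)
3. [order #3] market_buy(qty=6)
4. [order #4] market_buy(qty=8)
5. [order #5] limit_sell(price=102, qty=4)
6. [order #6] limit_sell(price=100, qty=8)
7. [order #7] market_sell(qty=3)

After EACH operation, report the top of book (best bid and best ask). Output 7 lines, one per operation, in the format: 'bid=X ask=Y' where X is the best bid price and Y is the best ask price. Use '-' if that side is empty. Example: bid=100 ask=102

After op 1 [order #1] market_sell(qty=8): fills=none; bids=[-] asks=[-]
After op 2 [order #2] limit_buy(price=95, qty=8): fills=none; bids=[#2:8@95] asks=[-]
After op 3 [order #3] market_buy(qty=6): fills=none; bids=[#2:8@95] asks=[-]
After op 4 [order #4] market_buy(qty=8): fills=none; bids=[#2:8@95] asks=[-]
After op 5 [order #5] limit_sell(price=102, qty=4): fills=none; bids=[#2:8@95] asks=[#5:4@102]
After op 6 [order #6] limit_sell(price=100, qty=8): fills=none; bids=[#2:8@95] asks=[#6:8@100 #5:4@102]
After op 7 [order #7] market_sell(qty=3): fills=#2x#7:3@95; bids=[#2:5@95] asks=[#6:8@100 #5:4@102]

Answer: bid=- ask=-
bid=95 ask=-
bid=95 ask=-
bid=95 ask=-
bid=95 ask=102
bid=95 ask=100
bid=95 ask=100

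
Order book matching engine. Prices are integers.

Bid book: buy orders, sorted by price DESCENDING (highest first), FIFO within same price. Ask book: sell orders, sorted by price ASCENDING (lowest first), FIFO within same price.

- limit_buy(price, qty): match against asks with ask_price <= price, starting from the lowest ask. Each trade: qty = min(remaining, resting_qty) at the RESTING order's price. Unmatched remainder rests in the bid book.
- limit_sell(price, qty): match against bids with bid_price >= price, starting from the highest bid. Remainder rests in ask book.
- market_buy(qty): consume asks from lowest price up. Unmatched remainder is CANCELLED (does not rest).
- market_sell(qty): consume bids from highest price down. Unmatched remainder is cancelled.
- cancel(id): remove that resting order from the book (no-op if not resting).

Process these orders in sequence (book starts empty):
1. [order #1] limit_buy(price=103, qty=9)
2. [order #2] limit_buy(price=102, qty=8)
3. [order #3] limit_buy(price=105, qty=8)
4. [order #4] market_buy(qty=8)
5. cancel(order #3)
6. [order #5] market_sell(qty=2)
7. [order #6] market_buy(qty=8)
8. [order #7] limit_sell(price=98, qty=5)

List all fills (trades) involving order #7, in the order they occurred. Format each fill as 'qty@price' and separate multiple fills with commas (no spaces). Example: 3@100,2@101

Answer: 5@103

Derivation:
After op 1 [order #1] limit_buy(price=103, qty=9): fills=none; bids=[#1:9@103] asks=[-]
After op 2 [order #2] limit_buy(price=102, qty=8): fills=none; bids=[#1:9@103 #2:8@102] asks=[-]
After op 3 [order #3] limit_buy(price=105, qty=8): fills=none; bids=[#3:8@105 #1:9@103 #2:8@102] asks=[-]
After op 4 [order #4] market_buy(qty=8): fills=none; bids=[#3:8@105 #1:9@103 #2:8@102] asks=[-]
After op 5 cancel(order #3): fills=none; bids=[#1:9@103 #2:8@102] asks=[-]
After op 6 [order #5] market_sell(qty=2): fills=#1x#5:2@103; bids=[#1:7@103 #2:8@102] asks=[-]
After op 7 [order #6] market_buy(qty=8): fills=none; bids=[#1:7@103 #2:8@102] asks=[-]
After op 8 [order #7] limit_sell(price=98, qty=5): fills=#1x#7:5@103; bids=[#1:2@103 #2:8@102] asks=[-]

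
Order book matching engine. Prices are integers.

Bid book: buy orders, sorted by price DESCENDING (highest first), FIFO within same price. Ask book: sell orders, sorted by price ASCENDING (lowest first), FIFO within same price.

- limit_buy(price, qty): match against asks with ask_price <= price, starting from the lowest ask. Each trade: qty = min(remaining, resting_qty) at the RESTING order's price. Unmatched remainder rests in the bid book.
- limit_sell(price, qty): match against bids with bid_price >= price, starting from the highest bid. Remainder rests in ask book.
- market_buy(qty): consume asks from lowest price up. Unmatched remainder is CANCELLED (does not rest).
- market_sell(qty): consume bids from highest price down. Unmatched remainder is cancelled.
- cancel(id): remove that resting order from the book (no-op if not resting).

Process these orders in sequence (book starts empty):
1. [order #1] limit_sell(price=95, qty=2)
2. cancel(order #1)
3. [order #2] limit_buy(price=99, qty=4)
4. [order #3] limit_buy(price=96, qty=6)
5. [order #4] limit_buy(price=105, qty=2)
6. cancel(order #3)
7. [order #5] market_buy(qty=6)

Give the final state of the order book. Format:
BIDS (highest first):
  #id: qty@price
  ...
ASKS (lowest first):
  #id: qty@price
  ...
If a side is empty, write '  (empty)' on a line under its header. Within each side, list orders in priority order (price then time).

Answer: BIDS (highest first):
  #4: 2@105
  #2: 4@99
ASKS (lowest first):
  (empty)

Derivation:
After op 1 [order #1] limit_sell(price=95, qty=2): fills=none; bids=[-] asks=[#1:2@95]
After op 2 cancel(order #1): fills=none; bids=[-] asks=[-]
After op 3 [order #2] limit_buy(price=99, qty=4): fills=none; bids=[#2:4@99] asks=[-]
After op 4 [order #3] limit_buy(price=96, qty=6): fills=none; bids=[#2:4@99 #3:6@96] asks=[-]
After op 5 [order #4] limit_buy(price=105, qty=2): fills=none; bids=[#4:2@105 #2:4@99 #3:6@96] asks=[-]
After op 6 cancel(order #3): fills=none; bids=[#4:2@105 #2:4@99] asks=[-]
After op 7 [order #5] market_buy(qty=6): fills=none; bids=[#4:2@105 #2:4@99] asks=[-]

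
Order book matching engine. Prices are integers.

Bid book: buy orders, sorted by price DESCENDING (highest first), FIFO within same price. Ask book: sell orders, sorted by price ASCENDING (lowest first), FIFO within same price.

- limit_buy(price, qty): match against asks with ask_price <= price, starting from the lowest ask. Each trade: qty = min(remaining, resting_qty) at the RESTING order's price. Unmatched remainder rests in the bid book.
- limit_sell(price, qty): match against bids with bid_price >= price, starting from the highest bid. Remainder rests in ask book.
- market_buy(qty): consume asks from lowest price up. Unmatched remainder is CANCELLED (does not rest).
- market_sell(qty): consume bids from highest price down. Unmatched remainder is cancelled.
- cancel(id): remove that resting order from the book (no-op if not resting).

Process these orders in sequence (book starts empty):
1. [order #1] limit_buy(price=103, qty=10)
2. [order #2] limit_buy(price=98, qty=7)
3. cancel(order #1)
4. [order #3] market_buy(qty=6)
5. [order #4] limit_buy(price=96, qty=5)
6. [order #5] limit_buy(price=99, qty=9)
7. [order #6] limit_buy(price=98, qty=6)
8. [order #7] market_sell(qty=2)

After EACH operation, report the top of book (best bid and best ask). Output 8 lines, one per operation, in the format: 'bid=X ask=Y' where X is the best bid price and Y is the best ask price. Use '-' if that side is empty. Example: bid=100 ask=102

After op 1 [order #1] limit_buy(price=103, qty=10): fills=none; bids=[#1:10@103] asks=[-]
After op 2 [order #2] limit_buy(price=98, qty=7): fills=none; bids=[#1:10@103 #2:7@98] asks=[-]
After op 3 cancel(order #1): fills=none; bids=[#2:7@98] asks=[-]
After op 4 [order #3] market_buy(qty=6): fills=none; bids=[#2:7@98] asks=[-]
After op 5 [order #4] limit_buy(price=96, qty=5): fills=none; bids=[#2:7@98 #4:5@96] asks=[-]
After op 6 [order #5] limit_buy(price=99, qty=9): fills=none; bids=[#5:9@99 #2:7@98 #4:5@96] asks=[-]
After op 7 [order #6] limit_buy(price=98, qty=6): fills=none; bids=[#5:9@99 #2:7@98 #6:6@98 #4:5@96] asks=[-]
After op 8 [order #7] market_sell(qty=2): fills=#5x#7:2@99; bids=[#5:7@99 #2:7@98 #6:6@98 #4:5@96] asks=[-]

Answer: bid=103 ask=-
bid=103 ask=-
bid=98 ask=-
bid=98 ask=-
bid=98 ask=-
bid=99 ask=-
bid=99 ask=-
bid=99 ask=-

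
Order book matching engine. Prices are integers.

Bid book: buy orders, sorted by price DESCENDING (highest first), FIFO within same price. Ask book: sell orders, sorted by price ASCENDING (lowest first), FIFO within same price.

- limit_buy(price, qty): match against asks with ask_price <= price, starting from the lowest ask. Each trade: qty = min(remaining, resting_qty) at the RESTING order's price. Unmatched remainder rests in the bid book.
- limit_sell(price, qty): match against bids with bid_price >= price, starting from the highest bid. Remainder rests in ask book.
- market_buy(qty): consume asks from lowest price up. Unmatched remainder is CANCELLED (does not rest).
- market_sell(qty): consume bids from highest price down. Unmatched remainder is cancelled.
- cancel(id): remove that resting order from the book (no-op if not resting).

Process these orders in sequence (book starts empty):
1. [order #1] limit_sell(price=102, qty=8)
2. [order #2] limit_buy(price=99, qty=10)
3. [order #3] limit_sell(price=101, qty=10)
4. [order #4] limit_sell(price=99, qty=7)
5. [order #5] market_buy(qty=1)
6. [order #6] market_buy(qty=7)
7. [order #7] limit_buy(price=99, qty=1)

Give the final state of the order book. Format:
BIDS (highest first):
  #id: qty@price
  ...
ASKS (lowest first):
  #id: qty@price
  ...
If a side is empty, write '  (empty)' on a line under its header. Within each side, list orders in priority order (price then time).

Answer: BIDS (highest first):
  #2: 3@99
  #7: 1@99
ASKS (lowest first):
  #3: 2@101
  #1: 8@102

Derivation:
After op 1 [order #1] limit_sell(price=102, qty=8): fills=none; bids=[-] asks=[#1:8@102]
After op 2 [order #2] limit_buy(price=99, qty=10): fills=none; bids=[#2:10@99] asks=[#1:8@102]
After op 3 [order #3] limit_sell(price=101, qty=10): fills=none; bids=[#2:10@99] asks=[#3:10@101 #1:8@102]
After op 4 [order #4] limit_sell(price=99, qty=7): fills=#2x#4:7@99; bids=[#2:3@99] asks=[#3:10@101 #1:8@102]
After op 5 [order #5] market_buy(qty=1): fills=#5x#3:1@101; bids=[#2:3@99] asks=[#3:9@101 #1:8@102]
After op 6 [order #6] market_buy(qty=7): fills=#6x#3:7@101; bids=[#2:3@99] asks=[#3:2@101 #1:8@102]
After op 7 [order #7] limit_buy(price=99, qty=1): fills=none; bids=[#2:3@99 #7:1@99] asks=[#3:2@101 #1:8@102]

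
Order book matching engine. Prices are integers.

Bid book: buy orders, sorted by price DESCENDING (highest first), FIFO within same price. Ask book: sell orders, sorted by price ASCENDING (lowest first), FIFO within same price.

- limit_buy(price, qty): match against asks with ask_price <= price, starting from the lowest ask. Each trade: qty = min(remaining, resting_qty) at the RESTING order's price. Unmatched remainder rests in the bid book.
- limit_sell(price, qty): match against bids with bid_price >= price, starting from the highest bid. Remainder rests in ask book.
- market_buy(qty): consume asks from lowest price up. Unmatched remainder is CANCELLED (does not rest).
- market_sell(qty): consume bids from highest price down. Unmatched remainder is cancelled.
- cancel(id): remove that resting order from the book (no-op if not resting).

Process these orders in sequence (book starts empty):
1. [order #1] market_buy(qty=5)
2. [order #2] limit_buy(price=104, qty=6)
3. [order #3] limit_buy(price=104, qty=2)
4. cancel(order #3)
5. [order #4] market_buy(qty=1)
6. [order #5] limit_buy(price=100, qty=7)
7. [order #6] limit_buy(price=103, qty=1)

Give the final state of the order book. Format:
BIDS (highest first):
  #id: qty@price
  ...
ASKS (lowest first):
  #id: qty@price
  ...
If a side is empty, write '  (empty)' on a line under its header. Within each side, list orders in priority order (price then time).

After op 1 [order #1] market_buy(qty=5): fills=none; bids=[-] asks=[-]
After op 2 [order #2] limit_buy(price=104, qty=6): fills=none; bids=[#2:6@104] asks=[-]
After op 3 [order #3] limit_buy(price=104, qty=2): fills=none; bids=[#2:6@104 #3:2@104] asks=[-]
After op 4 cancel(order #3): fills=none; bids=[#2:6@104] asks=[-]
After op 5 [order #4] market_buy(qty=1): fills=none; bids=[#2:6@104] asks=[-]
After op 6 [order #5] limit_buy(price=100, qty=7): fills=none; bids=[#2:6@104 #5:7@100] asks=[-]
After op 7 [order #6] limit_buy(price=103, qty=1): fills=none; bids=[#2:6@104 #6:1@103 #5:7@100] asks=[-]

Answer: BIDS (highest first):
  #2: 6@104
  #6: 1@103
  #5: 7@100
ASKS (lowest first):
  (empty)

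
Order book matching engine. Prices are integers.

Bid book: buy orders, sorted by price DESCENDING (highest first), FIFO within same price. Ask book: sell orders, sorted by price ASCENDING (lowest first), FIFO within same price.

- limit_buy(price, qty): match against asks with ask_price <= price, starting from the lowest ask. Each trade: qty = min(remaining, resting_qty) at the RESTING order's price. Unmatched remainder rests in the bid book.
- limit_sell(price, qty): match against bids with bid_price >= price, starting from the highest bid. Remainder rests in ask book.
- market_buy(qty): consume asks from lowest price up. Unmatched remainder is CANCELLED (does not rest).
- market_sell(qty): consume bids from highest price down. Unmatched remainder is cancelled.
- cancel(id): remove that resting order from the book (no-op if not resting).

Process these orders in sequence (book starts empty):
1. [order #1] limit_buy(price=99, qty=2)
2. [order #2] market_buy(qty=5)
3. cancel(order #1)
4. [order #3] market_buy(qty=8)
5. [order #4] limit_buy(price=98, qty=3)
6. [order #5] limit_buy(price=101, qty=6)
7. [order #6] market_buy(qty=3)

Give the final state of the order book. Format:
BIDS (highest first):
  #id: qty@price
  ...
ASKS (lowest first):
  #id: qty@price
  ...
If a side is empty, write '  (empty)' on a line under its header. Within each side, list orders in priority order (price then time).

After op 1 [order #1] limit_buy(price=99, qty=2): fills=none; bids=[#1:2@99] asks=[-]
After op 2 [order #2] market_buy(qty=5): fills=none; bids=[#1:2@99] asks=[-]
After op 3 cancel(order #1): fills=none; bids=[-] asks=[-]
After op 4 [order #3] market_buy(qty=8): fills=none; bids=[-] asks=[-]
After op 5 [order #4] limit_buy(price=98, qty=3): fills=none; bids=[#4:3@98] asks=[-]
After op 6 [order #5] limit_buy(price=101, qty=6): fills=none; bids=[#5:6@101 #4:3@98] asks=[-]
After op 7 [order #6] market_buy(qty=3): fills=none; bids=[#5:6@101 #4:3@98] asks=[-]

Answer: BIDS (highest first):
  #5: 6@101
  #4: 3@98
ASKS (lowest first):
  (empty)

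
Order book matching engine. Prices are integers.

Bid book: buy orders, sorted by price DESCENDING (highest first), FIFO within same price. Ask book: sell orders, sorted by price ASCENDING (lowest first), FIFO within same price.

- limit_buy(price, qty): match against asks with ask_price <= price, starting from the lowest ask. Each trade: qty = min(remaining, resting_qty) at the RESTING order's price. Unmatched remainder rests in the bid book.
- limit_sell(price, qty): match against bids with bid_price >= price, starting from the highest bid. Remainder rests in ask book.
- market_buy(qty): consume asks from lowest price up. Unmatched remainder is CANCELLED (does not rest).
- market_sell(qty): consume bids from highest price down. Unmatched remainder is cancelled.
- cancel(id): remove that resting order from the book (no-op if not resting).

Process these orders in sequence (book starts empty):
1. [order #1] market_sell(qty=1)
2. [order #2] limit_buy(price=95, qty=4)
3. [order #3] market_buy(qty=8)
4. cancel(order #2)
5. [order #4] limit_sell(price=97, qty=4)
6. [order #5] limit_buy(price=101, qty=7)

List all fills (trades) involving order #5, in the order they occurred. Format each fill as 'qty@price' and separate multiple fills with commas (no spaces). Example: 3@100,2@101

Answer: 4@97

Derivation:
After op 1 [order #1] market_sell(qty=1): fills=none; bids=[-] asks=[-]
After op 2 [order #2] limit_buy(price=95, qty=4): fills=none; bids=[#2:4@95] asks=[-]
After op 3 [order #3] market_buy(qty=8): fills=none; bids=[#2:4@95] asks=[-]
After op 4 cancel(order #2): fills=none; bids=[-] asks=[-]
After op 5 [order #4] limit_sell(price=97, qty=4): fills=none; bids=[-] asks=[#4:4@97]
After op 6 [order #5] limit_buy(price=101, qty=7): fills=#5x#4:4@97; bids=[#5:3@101] asks=[-]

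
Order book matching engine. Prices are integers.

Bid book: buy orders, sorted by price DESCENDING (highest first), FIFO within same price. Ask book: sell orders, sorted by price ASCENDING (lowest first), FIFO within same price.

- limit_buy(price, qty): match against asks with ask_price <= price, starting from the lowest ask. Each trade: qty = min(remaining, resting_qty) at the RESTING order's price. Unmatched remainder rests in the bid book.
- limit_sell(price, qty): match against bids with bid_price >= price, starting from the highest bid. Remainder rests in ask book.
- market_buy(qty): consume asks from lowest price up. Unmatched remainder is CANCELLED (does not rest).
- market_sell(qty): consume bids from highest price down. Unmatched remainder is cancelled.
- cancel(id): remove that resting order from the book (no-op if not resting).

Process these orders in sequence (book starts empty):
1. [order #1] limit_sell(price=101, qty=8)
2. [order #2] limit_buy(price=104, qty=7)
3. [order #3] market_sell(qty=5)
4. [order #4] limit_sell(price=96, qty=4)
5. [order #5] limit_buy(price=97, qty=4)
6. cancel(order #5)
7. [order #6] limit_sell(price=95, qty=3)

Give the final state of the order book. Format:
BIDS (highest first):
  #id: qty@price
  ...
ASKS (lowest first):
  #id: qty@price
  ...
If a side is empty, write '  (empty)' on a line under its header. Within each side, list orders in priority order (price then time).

After op 1 [order #1] limit_sell(price=101, qty=8): fills=none; bids=[-] asks=[#1:8@101]
After op 2 [order #2] limit_buy(price=104, qty=7): fills=#2x#1:7@101; bids=[-] asks=[#1:1@101]
After op 3 [order #3] market_sell(qty=5): fills=none; bids=[-] asks=[#1:1@101]
After op 4 [order #4] limit_sell(price=96, qty=4): fills=none; bids=[-] asks=[#4:4@96 #1:1@101]
After op 5 [order #5] limit_buy(price=97, qty=4): fills=#5x#4:4@96; bids=[-] asks=[#1:1@101]
After op 6 cancel(order #5): fills=none; bids=[-] asks=[#1:1@101]
After op 7 [order #6] limit_sell(price=95, qty=3): fills=none; bids=[-] asks=[#6:3@95 #1:1@101]

Answer: BIDS (highest first):
  (empty)
ASKS (lowest first):
  #6: 3@95
  #1: 1@101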